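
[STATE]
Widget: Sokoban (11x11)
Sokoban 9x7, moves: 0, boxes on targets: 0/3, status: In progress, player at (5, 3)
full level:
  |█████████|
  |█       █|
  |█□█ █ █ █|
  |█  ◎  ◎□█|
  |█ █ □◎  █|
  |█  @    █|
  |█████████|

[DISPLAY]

█████████  
█       █  
█□█ █ █ █  
█  ◎  ◎□█  
█ █ □◎  █  
█  @    █  
█████████  
Moves: 0  0
           
           
           


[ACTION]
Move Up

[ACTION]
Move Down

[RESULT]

█████████  
█       █  
█□█ █ █ █  
█  ◎  ◎□█  
█ █ □◎  █  
█  @    █  
█████████  
Moves: 2  0
           
           
           


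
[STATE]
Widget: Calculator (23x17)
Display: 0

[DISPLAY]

                      0
┌───┬───┬───┬───┐      
│ 7 │ 8 │ 9 │ ÷ │      
├───┼───┼───┼───┤      
│ 4 │ 5 │ 6 │ × │      
├───┼───┼───┼───┤      
│ 1 │ 2 │ 3 │ - │      
├───┼───┼───┼───┤      
│ 0 │ . │ = │ + │      
├───┼───┼───┼───┤      
│ C │ MC│ MR│ M+│      
└───┴───┴───┴───┘      
                       
                       
                       
                       
                       


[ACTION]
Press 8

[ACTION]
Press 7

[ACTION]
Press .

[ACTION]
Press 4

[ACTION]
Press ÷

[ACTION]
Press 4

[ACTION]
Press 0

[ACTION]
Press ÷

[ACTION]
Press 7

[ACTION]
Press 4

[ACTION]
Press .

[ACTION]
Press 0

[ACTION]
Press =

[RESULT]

          0.02952702703
┌───┬───┬───┬───┐      
│ 7 │ 8 │ 9 │ ÷ │      
├───┼───┼───┼───┤      
│ 4 │ 5 │ 6 │ × │      
├───┼───┼───┼───┤      
│ 1 │ 2 │ 3 │ - │      
├───┼───┼───┼───┤      
│ 0 │ . │ = │ + │      
├───┼───┼───┼───┤      
│ C │ MC│ MR│ M+│      
└───┴───┴───┴───┘      
                       
                       
                       
                       
                       


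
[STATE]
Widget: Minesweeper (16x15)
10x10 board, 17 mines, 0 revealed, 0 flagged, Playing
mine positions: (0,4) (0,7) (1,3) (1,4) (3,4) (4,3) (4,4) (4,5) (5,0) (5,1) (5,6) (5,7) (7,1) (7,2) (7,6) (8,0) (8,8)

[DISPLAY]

■■■■■■■■■■      
■■■■■■■■■■      
■■■■■■■■■■      
■■■■■■■■■■      
■■■■■■■■■■      
■■■■■■■■■■      
■■■■■■■■■■      
■■■■■■■■■■      
■■■■■■■■■■      
■■■■■■■■■■      
                
                
                
                
                


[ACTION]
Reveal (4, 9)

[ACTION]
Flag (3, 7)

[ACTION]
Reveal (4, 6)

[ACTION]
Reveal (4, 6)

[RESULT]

■■■■■■■■1       
■■■■■2111       
■■■■■2          
■■■■■31         
■■■■■■321       
■■■■■■■■1       
■■■■■■■■1       
■■■■■■■■11      
■■■■■■■■■■      
■■■■■■■■■■      
                
                
                
                
                


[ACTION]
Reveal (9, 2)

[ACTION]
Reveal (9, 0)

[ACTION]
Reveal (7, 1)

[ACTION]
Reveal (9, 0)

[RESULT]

■■■■✹■■✹1       
■■■✹✹2111       
■■■■■2          
■■■■✹31         
■■■✹✹✹321       
✹✹■233✹✹1       
■■■1 2■■1       
■✹✹1 1✹■11      
✹321 112✹■      
11     1■■      
                
                
                
                
                


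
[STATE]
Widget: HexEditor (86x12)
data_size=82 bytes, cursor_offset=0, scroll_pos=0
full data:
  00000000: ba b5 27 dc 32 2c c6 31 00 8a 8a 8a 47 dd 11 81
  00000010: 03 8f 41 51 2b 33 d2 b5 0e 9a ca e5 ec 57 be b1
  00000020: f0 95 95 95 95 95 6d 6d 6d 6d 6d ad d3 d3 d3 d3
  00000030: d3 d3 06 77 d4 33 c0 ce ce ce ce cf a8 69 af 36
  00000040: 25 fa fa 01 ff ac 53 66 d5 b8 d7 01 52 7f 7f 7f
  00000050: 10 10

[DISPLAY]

00000000  BA b5 27 dc 32 2c c6 31  00 8a 8a 8a 47 dd 11 81  |..'.2,.1....G...|        
00000010  03 8f 41 51 2b 33 d2 b5  0e 9a ca e5 ec 57 be b1  |..AQ+3.......W..|        
00000020  f0 95 95 95 95 95 6d 6d  6d 6d 6d ad d3 d3 d3 d3  |......mmmmm.....|        
00000030  d3 d3 06 77 d4 33 c0 ce  ce ce ce cf a8 69 af 36  |...w.3.......i.6|        
00000040  25 fa fa 01 ff ac 53 66  d5 b8 d7 01 52 7f 7f 7f  |%.....Sf....R...|        
00000050  10 10                                             |..              |        
                                                                                      
                                                                                      
                                                                                      
                                                                                      
                                                                                      
                                                                                      


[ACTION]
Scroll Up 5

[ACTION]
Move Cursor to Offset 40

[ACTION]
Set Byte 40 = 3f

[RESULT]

00000000  ba b5 27 dc 32 2c c6 31  00 8a 8a 8a 47 dd 11 81  |..'.2,.1....G...|        
00000010  03 8f 41 51 2b 33 d2 b5  0e 9a ca e5 ec 57 be b1  |..AQ+3.......W..|        
00000020  f0 95 95 95 95 95 6d 6d  3F 6d 6d ad d3 d3 d3 d3  |......mm?mm.....|        
00000030  d3 d3 06 77 d4 33 c0 ce  ce ce ce cf a8 69 af 36  |...w.3.......i.6|        
00000040  25 fa fa 01 ff ac 53 66  d5 b8 d7 01 52 7f 7f 7f  |%.....Sf....R...|        
00000050  10 10                                             |..              |        
                                                                                      
                                                                                      
                                                                                      
                                                                                      
                                                                                      
                                                                                      


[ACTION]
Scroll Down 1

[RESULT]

00000010  03 8f 41 51 2b 33 d2 b5  0e 9a ca e5 ec 57 be b1  |..AQ+3.......W..|        
00000020  f0 95 95 95 95 95 6d 6d  3F 6d 6d ad d3 d3 d3 d3  |......mm?mm.....|        
00000030  d3 d3 06 77 d4 33 c0 ce  ce ce ce cf a8 69 af 36  |...w.3.......i.6|        
00000040  25 fa fa 01 ff ac 53 66  d5 b8 d7 01 52 7f 7f 7f  |%.....Sf....R...|        
00000050  10 10                                             |..              |        
                                                                                      
                                                                                      
                                                                                      
                                                                                      
                                                                                      
                                                                                      
                                                                                      


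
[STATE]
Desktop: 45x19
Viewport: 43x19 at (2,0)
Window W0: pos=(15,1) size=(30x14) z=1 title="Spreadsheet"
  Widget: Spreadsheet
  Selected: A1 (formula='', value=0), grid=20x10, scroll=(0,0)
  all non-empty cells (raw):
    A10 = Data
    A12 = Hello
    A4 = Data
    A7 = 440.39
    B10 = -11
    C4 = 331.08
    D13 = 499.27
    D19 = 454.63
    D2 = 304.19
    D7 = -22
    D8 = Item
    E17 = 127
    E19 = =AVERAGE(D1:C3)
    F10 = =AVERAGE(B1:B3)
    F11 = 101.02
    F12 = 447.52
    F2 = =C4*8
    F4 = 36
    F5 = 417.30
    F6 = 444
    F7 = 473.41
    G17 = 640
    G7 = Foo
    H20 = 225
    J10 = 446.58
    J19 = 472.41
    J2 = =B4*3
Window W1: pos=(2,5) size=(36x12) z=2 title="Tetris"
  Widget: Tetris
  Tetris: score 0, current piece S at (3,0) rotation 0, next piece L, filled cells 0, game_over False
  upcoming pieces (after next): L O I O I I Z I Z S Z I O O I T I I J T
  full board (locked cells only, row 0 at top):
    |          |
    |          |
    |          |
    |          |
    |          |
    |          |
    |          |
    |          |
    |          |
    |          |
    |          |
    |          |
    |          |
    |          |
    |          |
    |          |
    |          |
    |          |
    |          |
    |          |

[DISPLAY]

                                           
             ┏━━━━━━━━━━━━━━━━━━━━━━━━━━━━┓
             ┃ Spreadsheet                ┃
             ┠────────────────────────────┨
             ┃A1:                         ┃
┏━━━━━━━━━━━━━━━━━━━━━━━━━━━━━━━━━━┓ C    ┃
┃ Tetris                           ┃------┃
┠──────────────────────────────────┨     0┃
┃          │Next:                  ┃     0┃
┃          │  ▒                    ┃     0┃
┃          │▒▒▒                    ┃331.08┃
┃          │                       ┃     0┃
┃          │                       ┃     0┃
┃          │                       ┃     0┃
┃          │Score:                 ┃━━━━━━┛
┃          │0                      ┃       
┗━━━━━━━━━━━━━━━━━━━━━━━━━━━━━━━━━━┛       
                                           
                                           


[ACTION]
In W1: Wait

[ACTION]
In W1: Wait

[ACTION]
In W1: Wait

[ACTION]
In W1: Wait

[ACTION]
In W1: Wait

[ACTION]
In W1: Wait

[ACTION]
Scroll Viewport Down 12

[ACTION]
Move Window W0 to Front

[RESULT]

                                           
             ┏━━━━━━━━━━━━━━━━━━━━━━━━━━━━┓
             ┃ Spreadsheet                ┃
             ┠────────────────────────────┨
             ┃A1:                         ┃
┏━━━━━━━━━━━━┃       A       B       C    ┃
┃ Tetris     ┃----------------------------┃
┠────────────┃  1      [0]       0       0┃
┃          │N┃  2        0       0       0┃
┃          │ ┃  3        0       0       0┃
┃          │▒┃  4 Data           0  331.08┃
┃          │ ┃  5        0       0       0┃
┃          │ ┃  6        0       0       0┃
┃          │ ┃  7   440.39       0       0┃
┃          │S┗━━━━━━━━━━━━━━━━━━━━━━━━━━━━┛
┃          │0                      ┃       
┗━━━━━━━━━━━━━━━━━━━━━━━━━━━━━━━━━━┛       
                                           
                                           


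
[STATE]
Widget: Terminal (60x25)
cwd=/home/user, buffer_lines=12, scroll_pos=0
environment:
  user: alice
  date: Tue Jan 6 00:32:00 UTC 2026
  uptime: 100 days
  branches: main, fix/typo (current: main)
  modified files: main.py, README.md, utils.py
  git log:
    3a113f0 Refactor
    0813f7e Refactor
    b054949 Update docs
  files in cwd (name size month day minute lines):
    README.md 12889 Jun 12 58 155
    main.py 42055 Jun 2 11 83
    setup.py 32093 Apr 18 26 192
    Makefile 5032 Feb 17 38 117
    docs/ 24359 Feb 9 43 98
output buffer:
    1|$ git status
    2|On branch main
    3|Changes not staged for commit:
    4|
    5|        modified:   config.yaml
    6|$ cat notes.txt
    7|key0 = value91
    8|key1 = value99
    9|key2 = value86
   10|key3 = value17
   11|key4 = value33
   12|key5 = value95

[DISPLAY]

$ git status                                                
On branch main                                              
Changes not staged for commit:                              
                                                            
        modified:   config.yaml                             
$ cat notes.txt                                             
key0 = value91                                              
key1 = value99                                              
key2 = value86                                              
key3 = value17                                              
key4 = value33                                              
key5 = value95                                              
$ █                                                         
                                                            
                                                            
                                                            
                                                            
                                                            
                                                            
                                                            
                                                            
                                                            
                                                            
                                                            
                                                            


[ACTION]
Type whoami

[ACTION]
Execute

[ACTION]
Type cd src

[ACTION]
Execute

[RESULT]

$ git status                                                
On branch main                                              
Changes not staged for commit:                              
                                                            
        modified:   config.yaml                             
$ cat notes.txt                                             
key0 = value91                                              
key1 = value99                                              
key2 = value86                                              
key3 = value17                                              
key4 = value33                                              
key5 = value95                                              
$ whoami                                                    
alice                                                       
$ cd src                                                    
                                                            
$ █                                                         
                                                            
                                                            
                                                            
                                                            
                                                            
                                                            
                                                            
                                                            


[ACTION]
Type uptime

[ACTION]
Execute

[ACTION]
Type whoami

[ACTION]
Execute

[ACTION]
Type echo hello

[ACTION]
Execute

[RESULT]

$ git status                                                
On branch main                                              
Changes not staged for commit:                              
                                                            
        modified:   config.yaml                             
$ cat notes.txt                                             
key0 = value91                                              
key1 = value99                                              
key2 = value86                                              
key3 = value17                                              
key4 = value33                                              
key5 = value95                                              
$ whoami                                                    
alice                                                       
$ cd src                                                    
                                                            
$ uptime                                                    
 10:00  up 100 days                                         
$ whoami                                                    
alice                                                       
$ echo hello                                                
hello                                                       
$ █                                                         
                                                            
                                                            


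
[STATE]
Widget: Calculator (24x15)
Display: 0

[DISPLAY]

                       0
┌───┬───┬───┬───┐       
│ 7 │ 8 │ 9 │ ÷ │       
├───┼───┼───┼───┤       
│ 4 │ 5 │ 6 │ × │       
├───┼───┼───┼───┤       
│ 1 │ 2 │ 3 │ - │       
├───┼───┼───┼───┤       
│ 0 │ . │ = │ + │       
├───┼───┼───┼───┤       
│ C │ MC│ MR│ M+│       
└───┴───┴───┴───┘       
                        
                        
                        


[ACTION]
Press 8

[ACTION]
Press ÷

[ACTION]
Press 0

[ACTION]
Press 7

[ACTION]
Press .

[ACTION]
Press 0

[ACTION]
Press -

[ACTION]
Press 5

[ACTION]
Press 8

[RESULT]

                      58
┌───┬───┬───┬───┐       
│ 7 │ 8 │ 9 │ ÷ │       
├───┼───┼───┼───┤       
│ 4 │ 5 │ 6 │ × │       
├───┼───┼───┼───┤       
│ 1 │ 2 │ 3 │ - │       
├───┼───┼───┼───┤       
│ 0 │ . │ = │ + │       
├───┼───┼───┼───┤       
│ C │ MC│ MR│ M+│       
└───┴───┴───┴───┘       
                        
                        
                        


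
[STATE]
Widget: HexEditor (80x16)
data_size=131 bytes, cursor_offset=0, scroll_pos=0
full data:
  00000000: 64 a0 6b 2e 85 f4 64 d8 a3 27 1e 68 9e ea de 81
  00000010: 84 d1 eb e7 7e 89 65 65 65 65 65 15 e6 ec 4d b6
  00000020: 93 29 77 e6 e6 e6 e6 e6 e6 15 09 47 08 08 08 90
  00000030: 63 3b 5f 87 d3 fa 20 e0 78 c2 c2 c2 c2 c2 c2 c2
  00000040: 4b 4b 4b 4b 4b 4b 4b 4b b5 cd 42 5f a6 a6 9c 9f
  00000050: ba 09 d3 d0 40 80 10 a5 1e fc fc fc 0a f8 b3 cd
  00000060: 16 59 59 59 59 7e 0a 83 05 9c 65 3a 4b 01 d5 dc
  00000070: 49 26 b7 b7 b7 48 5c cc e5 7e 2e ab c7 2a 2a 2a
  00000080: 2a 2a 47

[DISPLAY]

00000000  64 a0 6b 2e 85 f4 64 d8  a3 27 1e 68 9e ea de 81  |d.k...d..'.h....|  
00000010  84 d1 eb e7 7e 89 65 65  65 65 65 15 e6 ec 4d b6  |....~.eeeee...M.|  
00000020  93 29 77 e6 e6 e6 e6 e6  e6 15 09 47 08 08 08 90  |.)w........G....|  
00000030  63 3b 5f 87 d3 fa 20 e0  78 c2 c2 c2 c2 c2 c2 c2  |c;_... .x.......|  
00000040  4b 4b 4b 4b 4b 4b 4b 4b  b5 cd 42 5f a6 a6 9c 9f  |KKKKKKKK..B_....|  
00000050  ba 09 d3 d0 40 80 10 a5  1e fc fc fc 0a f8 b3 cd  |....@...........|  
00000060  16 59 59 59 59 7e 0a 83  05 9c 65 3a 4b 01 d5 dc  |.YYYY~....e:K...|  
00000070  49 26 b7 b7 b7 48 5c cc  e5 7e 2e ab c7 2a 2a 2a  |I&...H\..~...***|  
00000080  2a 2a 47                                          |**G             |  
                                                                                
                                                                                
                                                                                
                                                                                
                                                                                
                                                                                
                                                                                


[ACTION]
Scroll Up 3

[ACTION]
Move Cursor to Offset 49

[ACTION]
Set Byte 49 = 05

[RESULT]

00000000  64 a0 6b 2e 85 f4 64 d8  a3 27 1e 68 9e ea de 81  |d.k...d..'.h....|  
00000010  84 d1 eb e7 7e 89 65 65  65 65 65 15 e6 ec 4d b6  |....~.eeeee...M.|  
00000020  93 29 77 e6 e6 e6 e6 e6  e6 15 09 47 08 08 08 90  |.)w........G....|  
00000030  63 05 5f 87 d3 fa 20 e0  78 c2 c2 c2 c2 c2 c2 c2  |c._... .x.......|  
00000040  4b 4b 4b 4b 4b 4b 4b 4b  b5 cd 42 5f a6 a6 9c 9f  |KKKKKKKK..B_....|  
00000050  ba 09 d3 d0 40 80 10 a5  1e fc fc fc 0a f8 b3 cd  |....@...........|  
00000060  16 59 59 59 59 7e 0a 83  05 9c 65 3a 4b 01 d5 dc  |.YYYY~....e:K...|  
00000070  49 26 b7 b7 b7 48 5c cc  e5 7e 2e ab c7 2a 2a 2a  |I&...H\..~...***|  
00000080  2a 2a 47                                          |**G             |  
                                                                                
                                                                                
                                                                                
                                                                                
                                                                                
                                                                                
                                                                                


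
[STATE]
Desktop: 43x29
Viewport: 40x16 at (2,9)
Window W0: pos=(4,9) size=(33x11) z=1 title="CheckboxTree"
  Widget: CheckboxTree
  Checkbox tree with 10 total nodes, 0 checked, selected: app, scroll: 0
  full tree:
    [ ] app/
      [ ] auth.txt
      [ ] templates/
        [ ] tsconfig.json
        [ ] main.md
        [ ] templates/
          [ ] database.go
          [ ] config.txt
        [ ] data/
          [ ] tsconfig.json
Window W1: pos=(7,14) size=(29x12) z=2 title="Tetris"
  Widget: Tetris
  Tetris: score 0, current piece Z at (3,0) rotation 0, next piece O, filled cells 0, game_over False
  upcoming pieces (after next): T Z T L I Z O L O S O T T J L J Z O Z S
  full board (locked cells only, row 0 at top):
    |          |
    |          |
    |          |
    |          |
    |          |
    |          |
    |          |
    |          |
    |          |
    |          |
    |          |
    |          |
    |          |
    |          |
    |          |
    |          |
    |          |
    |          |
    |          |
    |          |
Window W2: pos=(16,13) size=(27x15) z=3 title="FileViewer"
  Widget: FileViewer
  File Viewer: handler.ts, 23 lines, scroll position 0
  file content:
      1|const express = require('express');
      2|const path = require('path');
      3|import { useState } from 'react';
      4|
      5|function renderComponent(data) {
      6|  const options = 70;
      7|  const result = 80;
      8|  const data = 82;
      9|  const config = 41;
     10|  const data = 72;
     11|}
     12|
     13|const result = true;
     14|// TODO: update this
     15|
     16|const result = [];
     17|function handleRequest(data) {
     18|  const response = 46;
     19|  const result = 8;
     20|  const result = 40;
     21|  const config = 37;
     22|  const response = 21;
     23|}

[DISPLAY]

  ┏━━━━━━━━━━━━━━━━━━━━━━━━━━━━━━━┓     
  ┃ CheckboxTree                  ┃     
  ┠───────────────────────────────┨     
  ┃>[ ] app/                      ┃     
  ┃   [ ] auth┏━━━━━━━━━━━━━━━━━━━━━━━━━
  ┃  ┏━━━━━━━━┃ FileViewer              
  ┃  ┃ Tetris ┠─────────────────────────
  ┃  ┠────────┃const express = require(▲
  ┃  ┃        ┃const path = require('pa█
  ┃  ┃        ┃import { useState } from░
  ┗━━┃        ┃                        ░
     ┃        ┃function renderComponent░
     ┃        ┃  const options = 70;   ░
     ┃        ┃  const result = 80;    ░
     ┃        ┃  const data = 82;      ░
     ┃        ┃  const config = 41;    ░


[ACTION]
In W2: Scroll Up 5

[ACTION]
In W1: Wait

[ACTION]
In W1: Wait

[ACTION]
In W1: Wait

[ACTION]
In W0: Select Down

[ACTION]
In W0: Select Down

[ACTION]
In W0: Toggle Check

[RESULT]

  ┏━━━━━━━━━━━━━━━━━━━━━━━━━━━━━━━┓     
  ┃ CheckboxTree                  ┃     
  ┠───────────────────────────────┨     
  ┃ [-] app/                      ┃     
  ┃   [ ] auth┏━━━━━━━━━━━━━━━━━━━━━━━━━
  ┃> ┏━━━━━━━━┃ FileViewer              
  ┃  ┃ Tetris ┠─────────────────────────
  ┃  ┠────────┃const express = require(▲
  ┃  ┃        ┃const path = require('pa█
  ┃  ┃        ┃import { useState } from░
  ┗━━┃        ┃                        ░
     ┃        ┃function renderComponent░
     ┃        ┃  const options = 70;   ░
     ┃        ┃  const result = 80;    ░
     ┃        ┃  const data = 82;      ░
     ┃        ┃  const config = 41;    ░


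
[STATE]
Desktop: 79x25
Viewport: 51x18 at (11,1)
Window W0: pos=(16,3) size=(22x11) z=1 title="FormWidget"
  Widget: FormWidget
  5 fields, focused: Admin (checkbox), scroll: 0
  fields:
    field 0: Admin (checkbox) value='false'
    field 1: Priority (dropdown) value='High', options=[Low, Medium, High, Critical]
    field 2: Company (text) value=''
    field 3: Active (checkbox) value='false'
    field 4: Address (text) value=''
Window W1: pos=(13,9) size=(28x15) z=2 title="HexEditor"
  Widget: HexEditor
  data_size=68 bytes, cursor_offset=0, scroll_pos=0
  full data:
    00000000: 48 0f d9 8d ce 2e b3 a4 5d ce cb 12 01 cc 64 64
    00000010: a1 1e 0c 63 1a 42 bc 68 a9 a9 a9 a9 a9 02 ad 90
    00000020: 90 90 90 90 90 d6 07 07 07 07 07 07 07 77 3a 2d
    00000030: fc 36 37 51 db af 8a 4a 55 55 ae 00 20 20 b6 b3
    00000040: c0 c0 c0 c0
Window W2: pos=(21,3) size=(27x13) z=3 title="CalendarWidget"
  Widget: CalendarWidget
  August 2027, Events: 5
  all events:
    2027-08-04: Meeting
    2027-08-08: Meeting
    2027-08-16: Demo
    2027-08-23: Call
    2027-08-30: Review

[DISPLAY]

                                                   
                                                   
     ┏━━━━┏━━━━━━━━━━━━━━━━━━━━━━━━━┓              
     ┃ For┃ CalendarWidget          ┃              
     ┠────┠─────────────────────────┨              
     ┃> Ad┃       August 2027       ┃              
     ┃  Pr┃Mo Tu We Th Fr Sa Su     ┃              
     ┃  Co┃                   1     ┃              
  ┏━━━━━━━┃ 2  3  4*  5  6  7  8*   ┃              
  ┃ HexEdi┃ 9 10 11 12 13 14 15     ┃              
  ┠───────┃16* 17 18 19 20 21 22    ┃              
  ┃0000000┃23* 24 25 26 27 28 29    ┃              
  ┃0000001┃30* 31                   ┃              
  ┃0000002┃                         ┃              
  ┃0000003┗━━━━━━━━━━━━━━━━━━━━━━━━━┛              
  ┃00000040  c0 c0 c0 c0     ┃                     
  ┃                          ┃                     
  ┃                          ┃                     


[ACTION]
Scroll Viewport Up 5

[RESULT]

                                                   
                                                   
                                                   
     ┏━━━━┏━━━━━━━━━━━━━━━━━━━━━━━━━┓              
     ┃ For┃ CalendarWidget          ┃              
     ┠────┠─────────────────────────┨              
     ┃> Ad┃       August 2027       ┃              
     ┃  Pr┃Mo Tu We Th Fr Sa Su     ┃              
     ┃  Co┃                   1     ┃              
  ┏━━━━━━━┃ 2  3  4*  5  6  7  8*   ┃              
  ┃ HexEdi┃ 9 10 11 12 13 14 15     ┃              
  ┠───────┃16* 17 18 19 20 21 22    ┃              
  ┃0000000┃23* 24 25 26 27 28 29    ┃              
  ┃0000001┃30* 31                   ┃              
  ┃0000002┃                         ┃              
  ┃0000003┗━━━━━━━━━━━━━━━━━━━━━━━━━┛              
  ┃00000040  c0 c0 c0 c0     ┃                     
  ┃                          ┃                     


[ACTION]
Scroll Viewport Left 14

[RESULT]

                                                   
                                                   
                                                   
                ┏━━━━┏━━━━━━━━━━━━━━━━━━━━━━━━━┓   
                ┃ For┃ CalendarWidget          ┃   
                ┠────┠─────────────────────────┨   
                ┃> Ad┃       August 2027       ┃   
                ┃  Pr┃Mo Tu We Th Fr Sa Su     ┃   
                ┃  Co┃                   1     ┃   
             ┏━━━━━━━┃ 2  3  4*  5  6  7  8*   ┃   
             ┃ HexEdi┃ 9 10 11 12 13 14 15     ┃   
             ┠───────┃16* 17 18 19 20 21 22    ┃   
             ┃0000000┃23* 24 25 26 27 28 29    ┃   
             ┃0000001┃30* 31                   ┃   
             ┃0000002┃                         ┃   
             ┃0000003┗━━━━━━━━━━━━━━━━━━━━━━━━━┛   
             ┃00000040  c0 c0 c0 c0     ┃          
             ┃                          ┃          


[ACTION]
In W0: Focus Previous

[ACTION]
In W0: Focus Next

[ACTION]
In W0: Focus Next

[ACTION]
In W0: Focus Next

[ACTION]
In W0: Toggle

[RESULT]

                                                   
                                                   
                                                   
                ┏━━━━┏━━━━━━━━━━━━━━━━━━━━━━━━━┓   
                ┃ For┃ CalendarWidget          ┃   
                ┠────┠─────────────────────────┨   
                ┃  Ad┃       August 2027       ┃   
                ┃  Pr┃Mo Tu We Th Fr Sa Su     ┃   
                ┃> Co┃                   1     ┃   
             ┏━━━━━━━┃ 2  3  4*  5  6  7  8*   ┃   
             ┃ HexEdi┃ 9 10 11 12 13 14 15     ┃   
             ┠───────┃16* 17 18 19 20 21 22    ┃   
             ┃0000000┃23* 24 25 26 27 28 29    ┃   
             ┃0000001┃30* 31                   ┃   
             ┃0000002┃                         ┃   
             ┃0000003┗━━━━━━━━━━━━━━━━━━━━━━━━━┛   
             ┃00000040  c0 c0 c0 c0     ┃          
             ┃                          ┃          


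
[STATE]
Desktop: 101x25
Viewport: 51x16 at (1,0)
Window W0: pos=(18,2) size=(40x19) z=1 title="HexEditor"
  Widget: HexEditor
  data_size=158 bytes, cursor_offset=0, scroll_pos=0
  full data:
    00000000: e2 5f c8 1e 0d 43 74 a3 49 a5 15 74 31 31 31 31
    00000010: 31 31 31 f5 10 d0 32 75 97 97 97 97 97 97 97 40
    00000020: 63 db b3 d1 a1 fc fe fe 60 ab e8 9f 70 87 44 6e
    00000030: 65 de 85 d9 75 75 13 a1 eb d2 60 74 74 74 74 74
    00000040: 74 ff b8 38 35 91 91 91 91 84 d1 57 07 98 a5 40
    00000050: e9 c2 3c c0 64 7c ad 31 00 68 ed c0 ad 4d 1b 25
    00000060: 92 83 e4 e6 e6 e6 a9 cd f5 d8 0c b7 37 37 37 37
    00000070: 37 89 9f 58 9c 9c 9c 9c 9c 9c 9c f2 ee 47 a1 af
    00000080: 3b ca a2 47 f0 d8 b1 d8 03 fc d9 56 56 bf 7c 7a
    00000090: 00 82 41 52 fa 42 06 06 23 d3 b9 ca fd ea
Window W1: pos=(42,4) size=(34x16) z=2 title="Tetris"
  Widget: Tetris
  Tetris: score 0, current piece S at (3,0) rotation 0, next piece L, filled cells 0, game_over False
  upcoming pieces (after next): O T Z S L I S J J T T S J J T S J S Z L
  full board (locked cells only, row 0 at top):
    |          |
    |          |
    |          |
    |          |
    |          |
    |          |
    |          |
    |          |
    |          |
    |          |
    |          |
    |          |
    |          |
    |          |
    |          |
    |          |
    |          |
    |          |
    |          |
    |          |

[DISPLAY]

                                                   
                                                   
                 ┏━━━━━━━━━━━━━━━━━━━━━━━━━━━━━━━━━
                 ┃ HexEditor                       
                 ┠───────────────────────┏━━━━━━━━━
                 ┃00000000  E2 5f c8 1e 0┃ Tetris  
                 ┃00000010  31 31 31 f5 1┠─────────
                 ┃00000020  63 db b3 d1 a┃         
                 ┃00000030  65 de 85 d9 7┃         
                 ┃00000040  74 ff b8 38 3┃         
                 ┃00000050  e9 c2 3c c0 6┃         
                 ┃00000060  92 83 e4 e6 e┃         
                 ┃00000070  37 89 9f 58 9┃         
                 ┃00000080  3b ca a2 47 f┃         
                 ┃00000090  00 82 41 52 f┃         
                 ┃                       ┃         


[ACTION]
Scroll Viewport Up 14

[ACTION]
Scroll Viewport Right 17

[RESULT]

                                                   
                                                   
┏━━━━━━━━━━━━━━━━━━━━━━━━━━━━━━━━━━━━━━┓           
┃ HexEditor                            ┃           
┠───────────────────────┏━━━━━━━━━━━━━━━━━━━━━━━━━━
┃00000000  E2 5f c8 1e 0┃ Tetris                   
┃00000010  31 31 31 f5 1┠──────────────────────────
┃00000020  63 db b3 d1 a┃          │Next:          
┃00000030  65 de 85 d9 7┃          │  ▒            
┃00000040  74 ff b8 38 3┃          │▒▒▒            
┃00000050  e9 c2 3c c0 6┃          │               
┃00000060  92 83 e4 e6 e┃          │               
┃00000070  37 89 9f 58 9┃          │               
┃00000080  3b ca a2 47 f┃          │Score:         
┃00000090  00 82 41 52 f┃          │0              
┃                       ┃          │               


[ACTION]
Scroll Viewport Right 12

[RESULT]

                                                   
                                                   
━━━━━━━━━━━━━━━━━━━━━━━━━━━┓                       
                           ┃                       
────────────┏━━━━━━━━━━━━━━━━━━━━━━━━━━━━━━━━┓     
2 5f c8 1e 0┃ Tetris                         ┃     
1 31 31 f5 1┠────────────────────────────────┨     
3 db b3 d1 a┃          │Next:                ┃     
5 de 85 d9 7┃          │  ▒                  ┃     
4 ff b8 38 3┃          │▒▒▒                  ┃     
9 c2 3c c0 6┃          │                     ┃     
2 83 e4 e6 e┃          │                     ┃     
7 89 9f 58 9┃          │                     ┃     
b ca a2 47 f┃          │Score:               ┃     
0 82 41 52 f┃          │0                    ┃     
            ┃          │                     ┃     


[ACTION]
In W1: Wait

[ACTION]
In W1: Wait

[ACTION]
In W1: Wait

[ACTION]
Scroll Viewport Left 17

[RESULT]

                                                   
                                                   
     ┏━━━━━━━━━━━━━━━━━━━━━━━━━━━━━━━━━━━━━━┓      
     ┃ HexEditor                            ┃      
     ┠───────────────────────┏━━━━━━━━━━━━━━━━━━━━━
     ┃00000000  E2 5f c8 1e 0┃ Tetris              
     ┃00000010  31 31 31 f5 1┠─────────────────────
     ┃00000020  63 db b3 d1 a┃          │Next:     
     ┃00000030  65 de 85 d9 7┃          │  ▒       
     ┃00000040  74 ff b8 38 3┃          │▒▒▒       
     ┃00000050  e9 c2 3c c0 6┃          │          
     ┃00000060  92 83 e4 e6 e┃          │          
     ┃00000070  37 89 9f 58 9┃          │          
     ┃00000080  3b ca a2 47 f┃          │Score:    
     ┃00000090  00 82 41 52 f┃          │0         
     ┃                       ┃          │          


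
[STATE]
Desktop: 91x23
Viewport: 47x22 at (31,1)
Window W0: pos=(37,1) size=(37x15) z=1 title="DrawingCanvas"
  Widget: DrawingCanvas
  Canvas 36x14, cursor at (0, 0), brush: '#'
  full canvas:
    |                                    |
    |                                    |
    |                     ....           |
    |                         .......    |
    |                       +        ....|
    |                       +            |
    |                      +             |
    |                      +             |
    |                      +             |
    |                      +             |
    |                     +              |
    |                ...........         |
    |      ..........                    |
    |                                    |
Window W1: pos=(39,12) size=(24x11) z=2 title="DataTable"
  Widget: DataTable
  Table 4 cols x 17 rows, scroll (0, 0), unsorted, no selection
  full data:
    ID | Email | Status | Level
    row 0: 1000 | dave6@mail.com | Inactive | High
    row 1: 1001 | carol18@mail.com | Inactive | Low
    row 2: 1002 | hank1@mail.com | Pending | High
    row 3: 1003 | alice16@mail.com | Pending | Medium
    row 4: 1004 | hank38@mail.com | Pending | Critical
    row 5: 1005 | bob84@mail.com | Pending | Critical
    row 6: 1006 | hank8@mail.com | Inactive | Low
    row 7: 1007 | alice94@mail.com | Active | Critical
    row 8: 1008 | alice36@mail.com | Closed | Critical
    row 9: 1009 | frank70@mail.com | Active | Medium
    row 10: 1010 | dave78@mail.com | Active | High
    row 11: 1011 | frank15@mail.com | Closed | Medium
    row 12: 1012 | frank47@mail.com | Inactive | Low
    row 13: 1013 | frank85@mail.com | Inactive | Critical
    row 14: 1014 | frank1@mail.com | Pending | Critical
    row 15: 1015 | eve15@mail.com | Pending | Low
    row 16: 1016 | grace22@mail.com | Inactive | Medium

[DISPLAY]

      ┏━━━━━━━━━━━━━━━━━━━━━━━━━━━━━━━━━━━┓    
      ┃ DrawingCanvas                     ┃    
      ┠───────────────────────────────────┨    
      ┃+                                  ┃    
      ┃                                   ┃    
      ┃                     ....          ┃    
      ┃                         .......   ┃    
      ┃                       +        ...┃    
      ┃                       +           ┃    
      ┃                      +            ┃    
      ┃                      +            ┃    
      ┃ ┏━━━━━━━━━━━━━━━━━━━━━━┓          ┃    
      ┃ ┃ DataTable            ┃          ┃    
      ┃ ┠──────────────────────┨          ┃    
      ┗━┃ID  │Email           │┃━━━━━━━━━━┛    
        ┃────┼────────────────┼┃               
        ┃1000│dave6@mail.com  │┃               
        ┃1001│carol18@mail.com│┃               
        ┃1002│hank1@mail.com  │┃               
        ┃1003│alice16@mail.com│┃               
        ┃1004│hank38@mail.com │┃               
        ┗━━━━━━━━━━━━━━━━━━━━━━┛               


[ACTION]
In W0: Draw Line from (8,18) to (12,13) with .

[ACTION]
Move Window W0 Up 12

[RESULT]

      ┃ DrawingCanvas                     ┃    
      ┠───────────────────────────────────┨    
      ┃+                                  ┃    
      ┃                                   ┃    
      ┃                     ....          ┃    
      ┃                         .......   ┃    
      ┃                       +        ...┃    
      ┃                       +           ┃    
      ┃                      +            ┃    
      ┃                      +            ┃    
      ┃                  .   +            ┃    
      ┃ ┏━━━━━━━━━━━━━━━━━━━━━━┓          ┃    
      ┃ ┃ DataTable            ┃          ┃    
      ┗━┠──────────────────────┨━━━━━━━━━━┛    
        ┃ID  │Email           │┃               
        ┃────┼────────────────┼┃               
        ┃1000│dave6@mail.com  │┃               
        ┃1001│carol18@mail.com│┃               
        ┃1002│hank1@mail.com  │┃               
        ┃1003│alice16@mail.com│┃               
        ┃1004│hank38@mail.com │┃               
        ┗━━━━━━━━━━━━━━━━━━━━━━┛               
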